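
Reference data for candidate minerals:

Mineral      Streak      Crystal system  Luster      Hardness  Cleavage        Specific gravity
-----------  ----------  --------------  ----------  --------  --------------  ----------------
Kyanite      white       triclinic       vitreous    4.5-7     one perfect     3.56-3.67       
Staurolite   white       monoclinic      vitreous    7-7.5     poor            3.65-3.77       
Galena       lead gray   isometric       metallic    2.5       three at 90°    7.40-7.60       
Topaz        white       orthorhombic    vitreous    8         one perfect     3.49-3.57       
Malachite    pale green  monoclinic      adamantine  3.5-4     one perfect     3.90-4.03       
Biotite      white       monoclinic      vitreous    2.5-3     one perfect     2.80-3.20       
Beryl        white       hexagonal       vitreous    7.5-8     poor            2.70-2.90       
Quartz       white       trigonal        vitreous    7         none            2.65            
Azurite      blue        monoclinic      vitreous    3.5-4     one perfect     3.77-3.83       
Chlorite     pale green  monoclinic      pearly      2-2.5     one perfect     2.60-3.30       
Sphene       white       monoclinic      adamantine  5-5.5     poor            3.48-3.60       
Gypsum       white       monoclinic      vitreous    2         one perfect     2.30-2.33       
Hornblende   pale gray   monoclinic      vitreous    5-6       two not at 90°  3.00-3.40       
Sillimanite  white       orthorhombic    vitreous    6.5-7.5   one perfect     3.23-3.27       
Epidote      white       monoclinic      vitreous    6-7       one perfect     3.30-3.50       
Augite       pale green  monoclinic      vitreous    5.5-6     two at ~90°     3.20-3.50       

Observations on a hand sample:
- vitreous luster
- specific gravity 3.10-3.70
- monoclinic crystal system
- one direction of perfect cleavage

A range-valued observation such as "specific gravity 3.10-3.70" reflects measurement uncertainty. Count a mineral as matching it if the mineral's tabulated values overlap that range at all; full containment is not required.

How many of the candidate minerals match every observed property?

Vitreous luster is inconsistent with Galena, Malachite, Chlorite, Sphene.
Specific gravity 3.10-3.70 is inconsistent with Beryl, Quartz, Azurite, Gypsum.
Monoclinic crystal system excludes Kyanite, Topaz, Sillimanite.
One direction of perfect cleavage: narrows the field to Biotite, Epidote.
Remaining candidates: Biotite, Epidote.
That is 2 minerals.

2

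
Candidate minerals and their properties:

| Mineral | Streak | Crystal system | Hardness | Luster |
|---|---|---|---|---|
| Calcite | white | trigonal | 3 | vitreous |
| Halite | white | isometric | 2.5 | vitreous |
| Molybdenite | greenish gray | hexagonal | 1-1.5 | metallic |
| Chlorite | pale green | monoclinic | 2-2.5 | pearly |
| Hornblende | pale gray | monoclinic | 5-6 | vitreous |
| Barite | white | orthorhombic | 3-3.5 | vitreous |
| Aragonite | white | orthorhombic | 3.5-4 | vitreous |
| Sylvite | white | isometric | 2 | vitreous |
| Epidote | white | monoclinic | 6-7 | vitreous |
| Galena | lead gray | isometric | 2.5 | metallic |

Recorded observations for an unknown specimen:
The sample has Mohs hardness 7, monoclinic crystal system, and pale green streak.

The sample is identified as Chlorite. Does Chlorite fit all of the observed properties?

No

Mohs hardness 7 — Chlorite has hardness 2-2.5; a mismatch.
Monoclinic crystal system — matches Chlorite (monoclinic system).
Pale green streak — matches Chlorite (pale green streak).
Hardness alone is enough to reject Chlorite.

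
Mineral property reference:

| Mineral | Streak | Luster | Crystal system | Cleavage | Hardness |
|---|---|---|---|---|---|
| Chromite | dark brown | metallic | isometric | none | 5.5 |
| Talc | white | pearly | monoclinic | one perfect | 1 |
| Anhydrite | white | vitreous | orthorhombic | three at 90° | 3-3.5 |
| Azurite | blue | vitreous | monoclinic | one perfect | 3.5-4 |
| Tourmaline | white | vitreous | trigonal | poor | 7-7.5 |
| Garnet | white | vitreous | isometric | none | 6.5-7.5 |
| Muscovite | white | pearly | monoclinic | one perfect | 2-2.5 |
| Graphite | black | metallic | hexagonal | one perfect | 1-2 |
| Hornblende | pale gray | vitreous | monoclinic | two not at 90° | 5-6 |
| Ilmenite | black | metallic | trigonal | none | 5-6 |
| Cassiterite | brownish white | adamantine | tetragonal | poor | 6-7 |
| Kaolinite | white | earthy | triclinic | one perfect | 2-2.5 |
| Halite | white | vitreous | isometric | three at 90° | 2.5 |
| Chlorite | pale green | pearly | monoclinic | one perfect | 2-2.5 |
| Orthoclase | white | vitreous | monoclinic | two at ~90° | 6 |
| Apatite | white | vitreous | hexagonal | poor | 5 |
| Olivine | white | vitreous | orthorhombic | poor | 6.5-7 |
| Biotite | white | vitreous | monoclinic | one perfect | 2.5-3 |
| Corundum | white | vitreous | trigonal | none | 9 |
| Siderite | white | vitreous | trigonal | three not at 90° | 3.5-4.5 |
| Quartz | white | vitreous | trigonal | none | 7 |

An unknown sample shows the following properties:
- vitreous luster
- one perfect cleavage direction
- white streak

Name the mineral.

Vitreous luster: leaves Anhydrite, Azurite, Tourmaline, Garnet, Hornblende, Halite, Orthoclase, Apatite, Olivine, Biotite, Corundum, Siderite, Quartz.
One perfect cleavage direction: narrows the field to Azurite, Biotite.
White streak eliminates Azurite.
Only Biotite satisfies all observations.

Biotite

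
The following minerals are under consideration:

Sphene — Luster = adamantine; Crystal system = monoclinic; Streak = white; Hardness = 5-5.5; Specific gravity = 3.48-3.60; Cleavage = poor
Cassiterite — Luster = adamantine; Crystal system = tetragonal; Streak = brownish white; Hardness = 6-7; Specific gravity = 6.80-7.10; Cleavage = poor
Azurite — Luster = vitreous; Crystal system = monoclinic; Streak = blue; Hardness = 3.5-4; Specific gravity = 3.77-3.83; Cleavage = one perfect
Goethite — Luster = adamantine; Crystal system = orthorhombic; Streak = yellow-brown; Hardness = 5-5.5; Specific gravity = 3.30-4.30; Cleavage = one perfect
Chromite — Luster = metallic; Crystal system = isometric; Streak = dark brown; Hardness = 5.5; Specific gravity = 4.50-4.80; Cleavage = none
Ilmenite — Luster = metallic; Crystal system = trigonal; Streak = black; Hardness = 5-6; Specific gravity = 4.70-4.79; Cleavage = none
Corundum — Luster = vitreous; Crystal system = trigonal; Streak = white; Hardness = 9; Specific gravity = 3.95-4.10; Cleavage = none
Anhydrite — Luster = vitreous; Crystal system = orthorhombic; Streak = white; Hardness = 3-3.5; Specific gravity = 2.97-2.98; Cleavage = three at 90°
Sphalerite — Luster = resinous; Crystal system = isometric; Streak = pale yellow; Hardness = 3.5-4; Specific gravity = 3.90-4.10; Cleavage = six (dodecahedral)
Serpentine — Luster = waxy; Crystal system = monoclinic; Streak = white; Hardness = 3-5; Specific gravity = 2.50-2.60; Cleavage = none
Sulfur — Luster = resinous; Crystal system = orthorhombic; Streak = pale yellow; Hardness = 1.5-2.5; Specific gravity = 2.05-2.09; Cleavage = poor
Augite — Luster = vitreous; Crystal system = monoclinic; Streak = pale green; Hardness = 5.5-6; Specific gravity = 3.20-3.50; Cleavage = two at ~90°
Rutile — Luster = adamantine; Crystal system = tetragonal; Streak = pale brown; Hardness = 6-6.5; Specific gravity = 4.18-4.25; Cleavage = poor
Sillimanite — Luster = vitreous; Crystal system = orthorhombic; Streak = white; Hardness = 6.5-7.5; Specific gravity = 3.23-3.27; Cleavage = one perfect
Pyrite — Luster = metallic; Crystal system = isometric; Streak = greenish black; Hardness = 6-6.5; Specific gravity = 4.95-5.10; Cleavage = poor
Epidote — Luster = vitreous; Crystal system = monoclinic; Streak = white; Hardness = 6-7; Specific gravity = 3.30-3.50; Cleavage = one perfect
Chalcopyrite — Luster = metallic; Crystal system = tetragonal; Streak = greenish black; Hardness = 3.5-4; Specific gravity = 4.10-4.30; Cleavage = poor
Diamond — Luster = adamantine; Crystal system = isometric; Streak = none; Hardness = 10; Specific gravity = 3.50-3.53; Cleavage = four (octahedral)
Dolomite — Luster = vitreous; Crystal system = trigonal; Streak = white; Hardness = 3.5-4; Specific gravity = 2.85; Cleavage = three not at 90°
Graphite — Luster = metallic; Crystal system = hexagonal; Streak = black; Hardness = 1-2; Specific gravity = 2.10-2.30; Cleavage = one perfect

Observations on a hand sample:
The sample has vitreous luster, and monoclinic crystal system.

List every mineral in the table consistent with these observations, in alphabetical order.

Augite, Azurite, Epidote

Vitreous luster: leaves Azurite, Corundum, Anhydrite, Augite, Sillimanite, Epidote, Dolomite.
Monoclinic crystal system: only Azurite, Augite, Epidote remain.
The minerals that satisfy all observations are Augite, Azurite, Epidote.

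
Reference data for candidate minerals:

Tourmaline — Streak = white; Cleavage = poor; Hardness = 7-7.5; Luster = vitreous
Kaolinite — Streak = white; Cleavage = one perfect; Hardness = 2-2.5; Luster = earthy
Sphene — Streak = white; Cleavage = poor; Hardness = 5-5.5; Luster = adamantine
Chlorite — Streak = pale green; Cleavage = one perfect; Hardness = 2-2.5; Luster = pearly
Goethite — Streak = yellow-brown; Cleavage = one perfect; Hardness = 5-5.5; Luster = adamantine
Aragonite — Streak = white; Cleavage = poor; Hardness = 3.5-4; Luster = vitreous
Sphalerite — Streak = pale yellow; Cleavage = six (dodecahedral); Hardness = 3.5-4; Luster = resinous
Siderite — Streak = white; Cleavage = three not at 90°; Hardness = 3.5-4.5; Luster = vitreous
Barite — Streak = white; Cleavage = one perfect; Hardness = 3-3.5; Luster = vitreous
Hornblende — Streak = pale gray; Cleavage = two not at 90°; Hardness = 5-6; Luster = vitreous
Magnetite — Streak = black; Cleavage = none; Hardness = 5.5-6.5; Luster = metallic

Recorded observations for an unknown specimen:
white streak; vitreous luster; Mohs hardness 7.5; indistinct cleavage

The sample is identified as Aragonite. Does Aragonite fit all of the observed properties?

No

White streak — fits Aragonite (white streak).
Vitreous luster — fits Aragonite (vitreous luster).
Mohs hardness 7.5 — Aragonite has hardness 3.5-4; which does not match.
Indistinct cleavage — fits Aragonite (cleavage poor).
Aragonite is excluded by the hardness.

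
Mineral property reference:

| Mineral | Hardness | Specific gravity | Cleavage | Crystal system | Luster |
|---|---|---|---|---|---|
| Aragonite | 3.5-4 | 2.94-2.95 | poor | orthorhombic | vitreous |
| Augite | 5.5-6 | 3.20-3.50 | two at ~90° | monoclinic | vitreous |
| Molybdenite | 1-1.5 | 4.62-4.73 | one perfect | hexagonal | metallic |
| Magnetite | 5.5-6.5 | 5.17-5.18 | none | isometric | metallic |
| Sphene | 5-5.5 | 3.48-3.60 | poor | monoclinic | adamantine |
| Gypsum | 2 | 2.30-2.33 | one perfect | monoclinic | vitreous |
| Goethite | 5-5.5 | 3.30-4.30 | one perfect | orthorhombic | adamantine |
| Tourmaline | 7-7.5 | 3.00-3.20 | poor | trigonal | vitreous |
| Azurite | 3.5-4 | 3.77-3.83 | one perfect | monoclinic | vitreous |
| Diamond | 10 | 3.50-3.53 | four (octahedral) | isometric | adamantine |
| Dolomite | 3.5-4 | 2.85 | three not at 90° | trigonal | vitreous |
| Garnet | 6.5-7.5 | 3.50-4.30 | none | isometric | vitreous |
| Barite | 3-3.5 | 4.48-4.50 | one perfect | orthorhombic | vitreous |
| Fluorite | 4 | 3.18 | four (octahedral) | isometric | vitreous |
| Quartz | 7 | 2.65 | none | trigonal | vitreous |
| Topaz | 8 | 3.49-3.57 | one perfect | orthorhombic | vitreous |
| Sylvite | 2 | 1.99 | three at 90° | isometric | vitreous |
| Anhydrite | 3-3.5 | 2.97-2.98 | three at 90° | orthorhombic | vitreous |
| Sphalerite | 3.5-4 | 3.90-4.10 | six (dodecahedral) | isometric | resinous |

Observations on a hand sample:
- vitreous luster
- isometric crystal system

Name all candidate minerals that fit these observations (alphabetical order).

Fluorite, Garnet, Sylvite

Vitreous luster excludes Molybdenite, Magnetite, Sphene, Goethite, Diamond, Sphalerite.
Isometric crystal system: narrows the field to Garnet, Fluorite, Sylvite.
Remaining candidates: Fluorite, Garnet, Sylvite.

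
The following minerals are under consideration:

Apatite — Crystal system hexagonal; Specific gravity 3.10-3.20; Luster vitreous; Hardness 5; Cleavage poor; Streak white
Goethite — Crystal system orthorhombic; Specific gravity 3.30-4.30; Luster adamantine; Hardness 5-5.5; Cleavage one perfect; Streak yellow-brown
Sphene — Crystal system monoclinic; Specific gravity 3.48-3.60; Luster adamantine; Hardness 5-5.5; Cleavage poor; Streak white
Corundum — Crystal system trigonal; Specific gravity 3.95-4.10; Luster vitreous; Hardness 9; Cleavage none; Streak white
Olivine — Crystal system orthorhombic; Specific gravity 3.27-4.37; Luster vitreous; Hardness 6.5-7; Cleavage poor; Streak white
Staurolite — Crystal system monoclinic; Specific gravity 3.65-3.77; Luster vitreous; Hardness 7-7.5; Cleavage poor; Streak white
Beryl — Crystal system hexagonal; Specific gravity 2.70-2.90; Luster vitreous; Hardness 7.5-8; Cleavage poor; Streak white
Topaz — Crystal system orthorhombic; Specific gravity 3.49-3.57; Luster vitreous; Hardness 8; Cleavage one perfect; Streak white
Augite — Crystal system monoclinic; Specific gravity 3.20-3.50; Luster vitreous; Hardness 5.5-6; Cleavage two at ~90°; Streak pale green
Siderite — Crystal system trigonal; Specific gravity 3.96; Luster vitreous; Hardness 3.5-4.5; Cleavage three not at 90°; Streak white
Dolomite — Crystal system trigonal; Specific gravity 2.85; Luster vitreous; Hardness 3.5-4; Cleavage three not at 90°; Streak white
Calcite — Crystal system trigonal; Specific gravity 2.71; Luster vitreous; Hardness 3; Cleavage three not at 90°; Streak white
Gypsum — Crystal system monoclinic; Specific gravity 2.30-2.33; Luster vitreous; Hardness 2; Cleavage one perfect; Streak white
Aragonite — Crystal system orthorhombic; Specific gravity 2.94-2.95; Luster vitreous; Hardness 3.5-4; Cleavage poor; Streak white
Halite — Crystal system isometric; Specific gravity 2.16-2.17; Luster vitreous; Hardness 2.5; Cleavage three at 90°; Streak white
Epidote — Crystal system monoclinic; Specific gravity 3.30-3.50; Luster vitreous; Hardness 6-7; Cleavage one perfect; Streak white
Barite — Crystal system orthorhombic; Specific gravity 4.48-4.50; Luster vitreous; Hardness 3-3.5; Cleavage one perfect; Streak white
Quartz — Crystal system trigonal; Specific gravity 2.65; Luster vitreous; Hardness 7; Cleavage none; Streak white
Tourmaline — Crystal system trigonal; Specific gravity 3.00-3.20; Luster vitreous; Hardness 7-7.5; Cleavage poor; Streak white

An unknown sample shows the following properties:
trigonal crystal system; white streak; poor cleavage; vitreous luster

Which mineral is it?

Tourmaline

Trigonal crystal system — leaves Corundum, Siderite, Dolomite, Calcite, Quartz, Tourmaline.
White streak — consistent with all remaining minerals.
Poor cleavage — leaves Tourmaline.
Vitreous luster — all remaining candidates fit.
Only Tourmaline satisfies all observations.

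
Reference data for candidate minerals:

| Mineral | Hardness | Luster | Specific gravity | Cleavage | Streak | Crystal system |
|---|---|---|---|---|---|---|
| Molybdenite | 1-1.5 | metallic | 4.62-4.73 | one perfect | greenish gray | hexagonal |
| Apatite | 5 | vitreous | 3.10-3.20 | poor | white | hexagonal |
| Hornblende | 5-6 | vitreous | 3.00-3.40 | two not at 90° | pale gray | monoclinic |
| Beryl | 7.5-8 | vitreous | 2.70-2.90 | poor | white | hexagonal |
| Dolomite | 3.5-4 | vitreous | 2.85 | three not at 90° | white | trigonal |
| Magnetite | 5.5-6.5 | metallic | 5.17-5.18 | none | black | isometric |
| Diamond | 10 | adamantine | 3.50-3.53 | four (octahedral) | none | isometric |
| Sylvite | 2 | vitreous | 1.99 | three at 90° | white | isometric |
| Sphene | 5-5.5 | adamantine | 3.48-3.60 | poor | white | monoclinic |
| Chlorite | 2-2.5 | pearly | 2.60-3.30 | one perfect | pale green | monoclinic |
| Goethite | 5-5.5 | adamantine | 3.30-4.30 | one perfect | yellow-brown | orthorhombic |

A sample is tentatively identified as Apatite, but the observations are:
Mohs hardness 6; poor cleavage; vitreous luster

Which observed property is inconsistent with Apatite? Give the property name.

hardness

Mohs hardness 6: Apatite has hardness 5 — does not match.
Poor cleavage: Apatite has cleavage poor — matches.
Vitreous luster: Apatite has vitreous luster — matches.
Everything matches except the hardness.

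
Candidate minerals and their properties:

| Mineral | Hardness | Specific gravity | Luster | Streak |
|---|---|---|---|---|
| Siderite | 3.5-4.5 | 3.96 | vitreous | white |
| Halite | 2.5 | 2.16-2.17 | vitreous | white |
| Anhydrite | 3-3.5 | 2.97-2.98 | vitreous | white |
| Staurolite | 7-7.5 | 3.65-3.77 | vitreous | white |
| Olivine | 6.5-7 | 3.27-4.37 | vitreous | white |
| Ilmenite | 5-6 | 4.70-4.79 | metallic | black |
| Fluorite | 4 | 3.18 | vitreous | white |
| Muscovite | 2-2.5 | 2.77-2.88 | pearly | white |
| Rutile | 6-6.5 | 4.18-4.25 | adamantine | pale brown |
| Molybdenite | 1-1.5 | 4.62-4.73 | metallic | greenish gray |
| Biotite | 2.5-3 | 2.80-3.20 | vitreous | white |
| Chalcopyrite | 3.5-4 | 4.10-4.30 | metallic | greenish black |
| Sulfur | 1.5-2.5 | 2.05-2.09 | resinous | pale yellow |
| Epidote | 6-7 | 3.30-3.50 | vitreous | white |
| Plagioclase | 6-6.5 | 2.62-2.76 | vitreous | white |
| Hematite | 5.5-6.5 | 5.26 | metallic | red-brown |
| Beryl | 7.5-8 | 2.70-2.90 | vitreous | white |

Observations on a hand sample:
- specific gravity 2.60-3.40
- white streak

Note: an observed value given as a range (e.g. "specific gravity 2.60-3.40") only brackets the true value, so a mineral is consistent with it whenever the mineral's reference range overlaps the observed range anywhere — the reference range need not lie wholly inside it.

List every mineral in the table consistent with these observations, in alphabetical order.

Specific gravity 2.60-3.40 — only Anhydrite, Olivine, Fluorite, Muscovite, Biotite, Epidote, Plagioclase, Beryl remain.
White streak — every remaining candidate is consistent.
The minerals that satisfy all observations are Anhydrite, Beryl, Biotite, Epidote, Fluorite, Muscovite, Olivine, Plagioclase.

Anhydrite, Beryl, Biotite, Epidote, Fluorite, Muscovite, Olivine, Plagioclase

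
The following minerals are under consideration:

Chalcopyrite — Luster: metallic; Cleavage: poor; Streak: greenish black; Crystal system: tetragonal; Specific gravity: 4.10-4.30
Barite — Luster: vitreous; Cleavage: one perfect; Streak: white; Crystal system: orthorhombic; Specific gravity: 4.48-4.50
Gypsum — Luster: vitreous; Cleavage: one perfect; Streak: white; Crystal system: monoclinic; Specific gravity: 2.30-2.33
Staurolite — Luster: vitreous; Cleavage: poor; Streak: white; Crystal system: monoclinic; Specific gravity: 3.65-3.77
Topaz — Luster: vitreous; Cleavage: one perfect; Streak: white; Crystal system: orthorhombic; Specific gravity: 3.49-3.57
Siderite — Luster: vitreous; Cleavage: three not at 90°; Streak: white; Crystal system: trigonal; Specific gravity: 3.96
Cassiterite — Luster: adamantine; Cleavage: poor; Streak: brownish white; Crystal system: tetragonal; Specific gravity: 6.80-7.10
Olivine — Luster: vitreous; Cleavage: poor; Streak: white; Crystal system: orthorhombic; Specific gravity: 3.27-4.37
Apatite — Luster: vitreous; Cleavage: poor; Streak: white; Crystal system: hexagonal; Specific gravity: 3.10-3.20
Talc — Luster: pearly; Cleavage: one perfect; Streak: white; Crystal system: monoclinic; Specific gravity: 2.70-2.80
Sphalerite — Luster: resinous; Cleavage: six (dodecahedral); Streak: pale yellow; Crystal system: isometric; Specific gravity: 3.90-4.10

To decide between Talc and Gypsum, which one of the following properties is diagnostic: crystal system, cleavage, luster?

luster

Crystal system: both monoclinic — identical.
Cleavage: both one perfect — identical.
Luster: Talc pearly, Gypsum vitreous — distinct.
Luster is the diagnostic property here.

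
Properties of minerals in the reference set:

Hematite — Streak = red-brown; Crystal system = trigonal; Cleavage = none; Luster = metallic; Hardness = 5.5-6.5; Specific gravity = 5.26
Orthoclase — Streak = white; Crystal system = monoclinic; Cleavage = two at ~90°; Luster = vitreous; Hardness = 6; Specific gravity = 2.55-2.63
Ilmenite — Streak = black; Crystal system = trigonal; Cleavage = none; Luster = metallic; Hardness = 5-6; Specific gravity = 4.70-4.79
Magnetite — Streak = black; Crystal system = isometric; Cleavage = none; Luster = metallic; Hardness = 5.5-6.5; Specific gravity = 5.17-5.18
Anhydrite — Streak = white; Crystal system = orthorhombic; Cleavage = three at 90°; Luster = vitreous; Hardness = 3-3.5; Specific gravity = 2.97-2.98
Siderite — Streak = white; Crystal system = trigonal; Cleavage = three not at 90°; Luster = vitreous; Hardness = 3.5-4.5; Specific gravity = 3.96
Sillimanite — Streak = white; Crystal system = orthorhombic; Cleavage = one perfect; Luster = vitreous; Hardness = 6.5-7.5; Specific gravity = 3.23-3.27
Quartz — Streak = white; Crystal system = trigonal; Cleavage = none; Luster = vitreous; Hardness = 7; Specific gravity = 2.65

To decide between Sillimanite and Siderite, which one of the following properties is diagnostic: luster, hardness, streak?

hardness

Luster: both vitreous — no difference.
Hardness: Sillimanite 6.5-7.5, Siderite 3.5-4.5 — distinct.
Streak: both white — no difference.
Hardness is the diagnostic property here.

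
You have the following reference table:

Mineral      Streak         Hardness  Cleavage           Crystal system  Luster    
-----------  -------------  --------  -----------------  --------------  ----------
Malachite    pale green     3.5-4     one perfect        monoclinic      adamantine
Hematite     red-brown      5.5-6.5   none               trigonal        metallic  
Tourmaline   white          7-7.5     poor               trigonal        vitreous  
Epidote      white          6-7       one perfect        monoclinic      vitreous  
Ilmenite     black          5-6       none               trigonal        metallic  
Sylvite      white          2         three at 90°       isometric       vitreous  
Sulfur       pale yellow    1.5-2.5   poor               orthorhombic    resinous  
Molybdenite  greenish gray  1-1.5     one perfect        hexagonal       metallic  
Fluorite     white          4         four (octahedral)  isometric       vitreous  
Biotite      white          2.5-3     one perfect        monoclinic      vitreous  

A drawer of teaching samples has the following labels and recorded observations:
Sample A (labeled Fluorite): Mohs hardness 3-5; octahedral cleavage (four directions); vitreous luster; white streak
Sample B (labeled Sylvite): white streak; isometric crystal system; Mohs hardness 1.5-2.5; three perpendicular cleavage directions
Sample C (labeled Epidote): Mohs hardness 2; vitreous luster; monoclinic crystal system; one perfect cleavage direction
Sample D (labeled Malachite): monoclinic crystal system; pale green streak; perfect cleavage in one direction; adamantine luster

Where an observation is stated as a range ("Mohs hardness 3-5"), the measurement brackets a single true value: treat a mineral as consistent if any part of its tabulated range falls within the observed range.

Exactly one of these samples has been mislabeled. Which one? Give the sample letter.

C

Sample A: every observation is compatible with the reference values for Fluorite.
Sample B: every observation is compatible with the reference values for Sylvite.
Sample C: Mohs hardness 2 is outside the reference for Epidote (hardness 6-7) — mislabeled.
Sample D: every observation is compatible with the reference values for Malachite.
Only sample C is inconsistent with its label.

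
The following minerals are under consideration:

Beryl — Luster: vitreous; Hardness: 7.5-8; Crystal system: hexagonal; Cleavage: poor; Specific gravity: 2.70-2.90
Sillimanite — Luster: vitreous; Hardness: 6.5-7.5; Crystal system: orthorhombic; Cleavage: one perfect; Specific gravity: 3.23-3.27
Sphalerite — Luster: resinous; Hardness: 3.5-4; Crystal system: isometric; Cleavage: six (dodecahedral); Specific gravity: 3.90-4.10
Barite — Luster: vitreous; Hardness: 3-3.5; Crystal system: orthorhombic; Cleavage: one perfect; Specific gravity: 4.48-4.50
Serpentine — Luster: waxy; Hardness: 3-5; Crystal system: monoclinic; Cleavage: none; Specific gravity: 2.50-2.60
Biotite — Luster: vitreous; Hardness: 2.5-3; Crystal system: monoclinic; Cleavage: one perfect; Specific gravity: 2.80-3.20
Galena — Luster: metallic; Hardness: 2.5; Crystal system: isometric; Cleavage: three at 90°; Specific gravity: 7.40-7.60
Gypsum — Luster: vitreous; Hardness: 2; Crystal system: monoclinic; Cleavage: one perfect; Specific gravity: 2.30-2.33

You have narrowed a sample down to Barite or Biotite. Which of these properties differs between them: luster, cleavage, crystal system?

Luster: both vitreous — identical.
Cleavage: both one perfect — identical.
Crystal system: Barite orthorhombic, Biotite monoclinic — distinct.
Only crystal system differs between Barite and Biotite among the listed tests.

crystal system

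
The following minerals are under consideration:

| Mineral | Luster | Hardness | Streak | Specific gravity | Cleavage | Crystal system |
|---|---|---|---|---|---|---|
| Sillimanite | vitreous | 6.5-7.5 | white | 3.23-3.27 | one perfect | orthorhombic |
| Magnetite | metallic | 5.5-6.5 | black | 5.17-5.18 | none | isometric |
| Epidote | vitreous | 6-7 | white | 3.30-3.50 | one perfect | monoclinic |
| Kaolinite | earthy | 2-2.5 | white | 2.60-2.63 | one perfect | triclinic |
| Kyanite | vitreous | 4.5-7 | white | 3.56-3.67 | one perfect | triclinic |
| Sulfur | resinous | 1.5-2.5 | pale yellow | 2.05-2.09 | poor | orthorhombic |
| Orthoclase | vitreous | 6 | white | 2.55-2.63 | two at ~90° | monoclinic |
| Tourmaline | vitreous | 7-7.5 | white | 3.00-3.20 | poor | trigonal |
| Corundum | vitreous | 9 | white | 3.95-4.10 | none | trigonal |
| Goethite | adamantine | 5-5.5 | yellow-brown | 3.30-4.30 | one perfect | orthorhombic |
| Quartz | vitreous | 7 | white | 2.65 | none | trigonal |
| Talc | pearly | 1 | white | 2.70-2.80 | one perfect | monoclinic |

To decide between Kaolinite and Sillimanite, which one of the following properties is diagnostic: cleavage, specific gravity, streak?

Cleavage: both one perfect — no difference.
Specific gravity: Kaolinite 2.60-2.63, Sillimanite 3.23-3.27 — distinct.
Streak: both white — no difference.
Only specific gravity differs between Kaolinite and Sillimanite among the listed tests.

specific gravity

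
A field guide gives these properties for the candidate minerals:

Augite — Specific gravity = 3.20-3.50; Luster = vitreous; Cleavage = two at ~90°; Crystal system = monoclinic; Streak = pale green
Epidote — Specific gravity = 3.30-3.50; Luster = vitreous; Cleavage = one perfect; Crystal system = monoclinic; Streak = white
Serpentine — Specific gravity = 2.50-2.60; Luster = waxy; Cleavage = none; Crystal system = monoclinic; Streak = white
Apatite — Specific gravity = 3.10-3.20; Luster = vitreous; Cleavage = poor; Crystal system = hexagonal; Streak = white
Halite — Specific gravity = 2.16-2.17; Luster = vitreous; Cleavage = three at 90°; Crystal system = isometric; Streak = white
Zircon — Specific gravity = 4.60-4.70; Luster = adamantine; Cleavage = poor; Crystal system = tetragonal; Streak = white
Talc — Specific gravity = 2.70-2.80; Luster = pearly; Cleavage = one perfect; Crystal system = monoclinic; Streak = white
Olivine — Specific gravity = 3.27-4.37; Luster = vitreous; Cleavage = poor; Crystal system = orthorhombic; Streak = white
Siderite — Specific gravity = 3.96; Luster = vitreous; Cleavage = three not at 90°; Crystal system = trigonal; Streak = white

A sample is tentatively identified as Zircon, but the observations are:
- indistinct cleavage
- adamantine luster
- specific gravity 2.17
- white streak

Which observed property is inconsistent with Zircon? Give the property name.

specific gravity

Indistinct cleavage: Zircon has cleavage poor — agrees.
Adamantine luster: Zircon has adamantine luster — agrees.
Specific gravity 2.17: Zircon has SG 4.60-4.70 — outside the reference range.
White streak: Zircon has white streak — agrees.
Only the specific gravity is inconsistent.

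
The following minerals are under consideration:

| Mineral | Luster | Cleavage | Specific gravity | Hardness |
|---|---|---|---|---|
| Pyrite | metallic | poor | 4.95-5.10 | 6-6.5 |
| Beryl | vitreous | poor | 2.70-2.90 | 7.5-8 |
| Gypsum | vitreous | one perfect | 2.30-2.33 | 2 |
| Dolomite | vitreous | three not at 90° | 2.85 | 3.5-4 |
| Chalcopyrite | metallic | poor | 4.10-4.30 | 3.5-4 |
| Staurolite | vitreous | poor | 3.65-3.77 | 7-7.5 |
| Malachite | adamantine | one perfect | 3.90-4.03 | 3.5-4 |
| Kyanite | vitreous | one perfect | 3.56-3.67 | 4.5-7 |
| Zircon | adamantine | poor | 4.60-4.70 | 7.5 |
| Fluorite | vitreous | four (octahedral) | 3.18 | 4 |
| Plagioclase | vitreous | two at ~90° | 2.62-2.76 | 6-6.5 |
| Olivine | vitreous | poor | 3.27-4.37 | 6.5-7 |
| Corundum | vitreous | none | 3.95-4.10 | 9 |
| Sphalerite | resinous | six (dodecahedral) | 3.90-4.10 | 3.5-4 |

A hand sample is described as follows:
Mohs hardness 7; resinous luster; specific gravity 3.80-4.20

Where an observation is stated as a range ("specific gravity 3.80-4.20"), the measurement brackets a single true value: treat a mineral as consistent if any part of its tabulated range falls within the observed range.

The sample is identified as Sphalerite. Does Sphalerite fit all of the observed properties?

No

Mohs hardness 7 — Sphalerite has hardness 3.5-4; inconsistent.
Resinous luster — consistent with Sphalerite (resinous luster).
Specific gravity 3.80-4.20 — consistent with Sphalerite (SG 3.90-4.10).
The hardness observation rules out Sphalerite.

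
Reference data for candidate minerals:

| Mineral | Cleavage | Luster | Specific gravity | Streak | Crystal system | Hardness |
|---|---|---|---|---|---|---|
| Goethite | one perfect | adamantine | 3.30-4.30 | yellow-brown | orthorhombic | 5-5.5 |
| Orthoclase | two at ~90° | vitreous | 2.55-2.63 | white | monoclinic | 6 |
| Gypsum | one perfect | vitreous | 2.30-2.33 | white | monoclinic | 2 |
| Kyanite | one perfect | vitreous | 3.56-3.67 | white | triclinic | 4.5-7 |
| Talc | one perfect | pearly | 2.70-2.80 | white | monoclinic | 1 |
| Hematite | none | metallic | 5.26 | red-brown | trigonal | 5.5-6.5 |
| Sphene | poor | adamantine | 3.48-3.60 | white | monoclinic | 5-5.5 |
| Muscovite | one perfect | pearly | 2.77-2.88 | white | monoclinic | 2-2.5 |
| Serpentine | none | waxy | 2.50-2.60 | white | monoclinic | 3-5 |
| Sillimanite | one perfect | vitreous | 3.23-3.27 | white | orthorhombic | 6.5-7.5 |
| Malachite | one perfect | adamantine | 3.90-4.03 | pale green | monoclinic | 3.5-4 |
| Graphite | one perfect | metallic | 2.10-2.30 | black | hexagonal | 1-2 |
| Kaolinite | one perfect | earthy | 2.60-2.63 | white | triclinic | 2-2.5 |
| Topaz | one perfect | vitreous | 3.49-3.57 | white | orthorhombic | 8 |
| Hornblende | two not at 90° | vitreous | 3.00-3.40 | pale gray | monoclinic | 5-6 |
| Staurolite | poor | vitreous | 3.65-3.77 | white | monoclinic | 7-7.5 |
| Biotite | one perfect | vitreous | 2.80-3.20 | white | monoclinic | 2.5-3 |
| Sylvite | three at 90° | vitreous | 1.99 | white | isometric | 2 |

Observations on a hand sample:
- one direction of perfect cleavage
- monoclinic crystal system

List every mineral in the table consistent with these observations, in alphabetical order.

One direction of perfect cleavage — only Goethite, Gypsum, Kyanite, Talc, Muscovite, Sillimanite, Malachite, Graphite, Kaolinite, Topaz, Biotite remain.
Monoclinic crystal system — leaves Gypsum, Talc, Muscovite, Malachite, Biotite.
Remaining candidates: Biotite, Gypsum, Malachite, Muscovite, Talc.

Biotite, Gypsum, Malachite, Muscovite, Talc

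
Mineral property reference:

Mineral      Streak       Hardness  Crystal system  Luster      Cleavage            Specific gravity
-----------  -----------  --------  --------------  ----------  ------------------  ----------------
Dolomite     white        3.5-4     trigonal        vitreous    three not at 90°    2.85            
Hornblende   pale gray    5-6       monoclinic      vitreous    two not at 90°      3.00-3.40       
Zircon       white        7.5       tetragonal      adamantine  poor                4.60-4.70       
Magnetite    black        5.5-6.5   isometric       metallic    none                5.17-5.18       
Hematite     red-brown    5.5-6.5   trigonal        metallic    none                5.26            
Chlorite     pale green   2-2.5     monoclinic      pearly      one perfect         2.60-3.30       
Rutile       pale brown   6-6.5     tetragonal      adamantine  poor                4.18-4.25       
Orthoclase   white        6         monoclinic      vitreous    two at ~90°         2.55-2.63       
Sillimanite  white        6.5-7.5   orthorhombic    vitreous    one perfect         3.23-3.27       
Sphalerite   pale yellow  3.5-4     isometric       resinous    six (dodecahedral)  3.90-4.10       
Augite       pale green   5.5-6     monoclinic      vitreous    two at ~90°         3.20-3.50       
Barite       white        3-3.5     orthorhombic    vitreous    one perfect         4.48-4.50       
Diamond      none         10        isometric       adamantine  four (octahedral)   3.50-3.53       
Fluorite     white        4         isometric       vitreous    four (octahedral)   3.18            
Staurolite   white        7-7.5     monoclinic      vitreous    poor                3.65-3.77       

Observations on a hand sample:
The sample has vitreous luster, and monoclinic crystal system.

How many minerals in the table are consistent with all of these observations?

Vitreous luster — Dolomite, Hornblende, Orthoclase, Sillimanite, Augite, Barite, Fluorite, Staurolite remain.
Monoclinic crystal system excludes Dolomite, Sillimanite, Barite, Fluorite.
The minerals that satisfy all observations are Augite, Hornblende, Orthoclase, Staurolite.
That is 4 minerals.

4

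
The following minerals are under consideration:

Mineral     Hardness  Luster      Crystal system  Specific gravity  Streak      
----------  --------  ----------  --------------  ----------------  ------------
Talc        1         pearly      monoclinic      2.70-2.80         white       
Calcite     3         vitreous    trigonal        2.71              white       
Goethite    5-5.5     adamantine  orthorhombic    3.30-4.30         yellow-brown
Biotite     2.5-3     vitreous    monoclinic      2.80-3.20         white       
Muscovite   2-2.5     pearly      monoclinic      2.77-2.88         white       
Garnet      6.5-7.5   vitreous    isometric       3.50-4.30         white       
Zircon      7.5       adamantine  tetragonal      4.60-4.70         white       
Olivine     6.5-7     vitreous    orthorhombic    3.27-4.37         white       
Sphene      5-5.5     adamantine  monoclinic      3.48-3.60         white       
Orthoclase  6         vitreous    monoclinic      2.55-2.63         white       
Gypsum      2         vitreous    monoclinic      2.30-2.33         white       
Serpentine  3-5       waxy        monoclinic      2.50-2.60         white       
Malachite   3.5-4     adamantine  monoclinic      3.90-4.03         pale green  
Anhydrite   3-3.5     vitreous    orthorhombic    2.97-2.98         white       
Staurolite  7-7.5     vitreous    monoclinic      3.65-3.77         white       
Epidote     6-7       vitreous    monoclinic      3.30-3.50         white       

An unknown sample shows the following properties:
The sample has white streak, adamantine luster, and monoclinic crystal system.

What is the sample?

White streak eliminates Goethite, Malachite.
Adamantine luster — narrows the field to Zircon, Sphene.
Monoclinic crystal system is inconsistent with Zircon.
Only Sphene satisfies all observations.

Sphene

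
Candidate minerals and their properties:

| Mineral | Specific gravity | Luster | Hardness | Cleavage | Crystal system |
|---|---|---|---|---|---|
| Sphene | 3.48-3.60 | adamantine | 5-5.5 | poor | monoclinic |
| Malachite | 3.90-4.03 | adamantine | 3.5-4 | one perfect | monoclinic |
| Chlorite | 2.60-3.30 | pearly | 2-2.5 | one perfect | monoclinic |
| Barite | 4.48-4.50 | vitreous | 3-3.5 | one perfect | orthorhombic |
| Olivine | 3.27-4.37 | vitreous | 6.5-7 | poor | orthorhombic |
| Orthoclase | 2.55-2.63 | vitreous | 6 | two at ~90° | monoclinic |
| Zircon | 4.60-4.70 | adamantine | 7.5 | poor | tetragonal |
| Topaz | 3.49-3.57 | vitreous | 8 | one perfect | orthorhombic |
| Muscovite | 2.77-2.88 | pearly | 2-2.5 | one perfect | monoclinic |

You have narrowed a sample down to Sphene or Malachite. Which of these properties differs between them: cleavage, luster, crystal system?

cleavage

Cleavage: Sphene poor, Malachite one perfect — distinct.
Luster: both adamantine — identical.
Crystal system: both monoclinic — identical.
Cleavage is the diagnostic property here.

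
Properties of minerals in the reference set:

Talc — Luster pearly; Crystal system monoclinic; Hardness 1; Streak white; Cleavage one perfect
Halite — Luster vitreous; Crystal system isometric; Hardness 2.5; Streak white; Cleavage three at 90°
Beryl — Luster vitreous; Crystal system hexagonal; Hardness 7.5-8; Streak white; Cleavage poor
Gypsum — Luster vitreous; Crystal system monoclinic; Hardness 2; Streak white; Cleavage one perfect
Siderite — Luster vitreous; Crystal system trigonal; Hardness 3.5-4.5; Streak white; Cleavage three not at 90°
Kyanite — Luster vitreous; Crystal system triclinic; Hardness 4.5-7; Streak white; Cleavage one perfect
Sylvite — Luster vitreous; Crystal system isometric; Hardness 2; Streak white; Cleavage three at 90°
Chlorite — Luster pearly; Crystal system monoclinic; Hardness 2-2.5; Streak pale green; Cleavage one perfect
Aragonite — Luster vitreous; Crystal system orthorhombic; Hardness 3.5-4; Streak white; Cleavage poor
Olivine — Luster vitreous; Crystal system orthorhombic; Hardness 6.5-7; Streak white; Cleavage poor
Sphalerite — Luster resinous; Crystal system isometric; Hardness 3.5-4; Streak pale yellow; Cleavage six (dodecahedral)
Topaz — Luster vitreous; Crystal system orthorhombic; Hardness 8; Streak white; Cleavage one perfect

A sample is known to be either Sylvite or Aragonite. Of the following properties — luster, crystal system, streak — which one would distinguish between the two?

Luster: both vitreous — same for both.
Crystal system: Sylvite isometric, Aragonite orthorhombic — these differ.
Streak: both white — same for both.
Only crystal system differs between Sylvite and Aragonite among the listed tests.

crystal system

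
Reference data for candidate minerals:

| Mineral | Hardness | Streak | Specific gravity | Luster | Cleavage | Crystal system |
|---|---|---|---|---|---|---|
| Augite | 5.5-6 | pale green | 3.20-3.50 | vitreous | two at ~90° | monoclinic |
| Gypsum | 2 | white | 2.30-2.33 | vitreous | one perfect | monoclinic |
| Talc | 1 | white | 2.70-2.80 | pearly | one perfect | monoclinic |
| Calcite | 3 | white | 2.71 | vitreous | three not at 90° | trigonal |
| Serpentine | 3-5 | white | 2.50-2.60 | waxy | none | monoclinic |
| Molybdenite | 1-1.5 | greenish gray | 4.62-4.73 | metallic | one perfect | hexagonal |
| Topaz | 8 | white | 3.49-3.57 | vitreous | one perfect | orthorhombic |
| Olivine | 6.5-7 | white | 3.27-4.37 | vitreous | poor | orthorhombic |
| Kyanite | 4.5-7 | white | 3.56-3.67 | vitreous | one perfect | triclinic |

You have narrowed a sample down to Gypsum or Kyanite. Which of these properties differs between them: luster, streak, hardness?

Luster: both vitreous — no difference.
Streak: both white — no difference.
Hardness: Gypsum 2, Kyanite 4.5-7 — different.
Hardness is the diagnostic property here.

hardness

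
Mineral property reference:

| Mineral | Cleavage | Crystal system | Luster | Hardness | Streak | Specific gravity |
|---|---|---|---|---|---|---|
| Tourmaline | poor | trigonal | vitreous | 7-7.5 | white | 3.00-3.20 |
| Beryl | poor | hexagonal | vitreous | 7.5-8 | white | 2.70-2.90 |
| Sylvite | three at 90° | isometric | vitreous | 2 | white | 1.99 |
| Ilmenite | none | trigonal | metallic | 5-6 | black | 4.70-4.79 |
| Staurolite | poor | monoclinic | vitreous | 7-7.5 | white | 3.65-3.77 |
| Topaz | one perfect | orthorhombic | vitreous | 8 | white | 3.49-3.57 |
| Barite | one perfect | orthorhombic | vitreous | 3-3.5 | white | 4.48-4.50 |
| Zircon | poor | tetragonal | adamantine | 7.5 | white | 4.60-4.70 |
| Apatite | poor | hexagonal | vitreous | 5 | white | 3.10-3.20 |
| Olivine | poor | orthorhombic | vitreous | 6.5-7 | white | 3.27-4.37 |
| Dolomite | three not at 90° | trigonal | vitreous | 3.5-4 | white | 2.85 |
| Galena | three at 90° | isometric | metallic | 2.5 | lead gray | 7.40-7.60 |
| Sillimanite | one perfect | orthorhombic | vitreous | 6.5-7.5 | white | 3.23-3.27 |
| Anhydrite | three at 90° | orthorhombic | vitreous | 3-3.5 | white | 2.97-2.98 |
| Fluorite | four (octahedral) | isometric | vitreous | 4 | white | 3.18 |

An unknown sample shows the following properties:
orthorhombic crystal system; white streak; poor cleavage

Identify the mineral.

Olivine

Orthorhombic crystal system — narrows the field to Topaz, Barite, Olivine, Sillimanite, Anhydrite.
White streak — all remaining candidates fit.
Poor cleavage — leaves Olivine.
Olivine is the sole remaining match.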